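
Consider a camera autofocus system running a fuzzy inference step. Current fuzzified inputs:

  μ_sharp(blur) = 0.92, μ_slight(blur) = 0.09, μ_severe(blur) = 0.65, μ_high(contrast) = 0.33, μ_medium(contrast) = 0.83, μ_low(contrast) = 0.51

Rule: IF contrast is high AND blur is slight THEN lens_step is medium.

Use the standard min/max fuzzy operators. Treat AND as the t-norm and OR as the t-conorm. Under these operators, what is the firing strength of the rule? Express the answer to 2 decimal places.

0.09

firing strength: high=0.33, slight=0.09; AND[min(a, b)] → w = 0.09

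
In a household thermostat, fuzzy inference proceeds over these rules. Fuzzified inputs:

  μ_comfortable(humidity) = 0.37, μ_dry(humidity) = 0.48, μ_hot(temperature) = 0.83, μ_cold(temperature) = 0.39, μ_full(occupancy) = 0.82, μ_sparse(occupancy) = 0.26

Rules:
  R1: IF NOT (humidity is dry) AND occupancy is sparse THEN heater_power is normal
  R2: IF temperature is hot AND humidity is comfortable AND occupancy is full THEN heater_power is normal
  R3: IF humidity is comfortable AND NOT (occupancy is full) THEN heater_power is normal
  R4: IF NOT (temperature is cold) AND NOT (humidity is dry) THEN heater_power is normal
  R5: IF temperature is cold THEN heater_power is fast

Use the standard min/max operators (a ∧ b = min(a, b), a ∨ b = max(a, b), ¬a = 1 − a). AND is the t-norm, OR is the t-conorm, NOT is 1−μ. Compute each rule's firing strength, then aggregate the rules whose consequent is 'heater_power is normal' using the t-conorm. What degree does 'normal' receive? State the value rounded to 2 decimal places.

0.52

R1: ¬dry=1−0.48=0.52, sparse=0.26; AND[min(a, b)] → w = 0.26
R2: hot=0.83, comfortable=0.37, full=0.82; AND[min(a, b)] → w = 0.37
R3: comfortable=0.37, ¬full=1−0.82=0.18; AND[min(a, b)] → w = 0.18
R4: ¬cold=1−0.39=0.61, ¬dry=1−0.48=0.52; AND[min(a, b)] → w = 0.52
R5: cold=0.39 → w = 0.39
Rules with consequent 'normal': {R1, R2, R3, R4} → strengths 0.26, 0.37, 0.18, 0.52
Aggregate via t-conorm [max(a, b)]: 0.52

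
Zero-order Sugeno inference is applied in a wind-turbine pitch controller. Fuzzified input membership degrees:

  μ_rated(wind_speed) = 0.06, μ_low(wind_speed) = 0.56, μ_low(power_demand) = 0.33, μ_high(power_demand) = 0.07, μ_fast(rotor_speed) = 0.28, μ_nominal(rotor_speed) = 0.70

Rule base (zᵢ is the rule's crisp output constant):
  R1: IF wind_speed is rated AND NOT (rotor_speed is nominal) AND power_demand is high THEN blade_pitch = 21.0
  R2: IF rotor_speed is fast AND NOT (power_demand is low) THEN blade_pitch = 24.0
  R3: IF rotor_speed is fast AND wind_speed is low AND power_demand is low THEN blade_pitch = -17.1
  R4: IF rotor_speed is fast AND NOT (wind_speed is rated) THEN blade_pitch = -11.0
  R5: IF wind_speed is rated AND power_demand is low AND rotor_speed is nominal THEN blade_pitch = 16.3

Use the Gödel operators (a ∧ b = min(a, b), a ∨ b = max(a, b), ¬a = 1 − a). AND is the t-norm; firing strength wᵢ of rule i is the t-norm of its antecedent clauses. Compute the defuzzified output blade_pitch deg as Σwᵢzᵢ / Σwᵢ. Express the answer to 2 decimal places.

R1 (z=21.0): rated=0.06, ¬nominal=1−0.70=0.30, high=0.07; AND[min(a, b)] → w = 0.06
R2 (z=24.0): fast=0.28, ¬low=1−0.33=0.67; AND[min(a, b)] → w = 0.28
R3 (z=-17.1): fast=0.28, low=0.56, low=0.33; AND[min(a, b)] → w = 0.28
R4 (z=-11.0): fast=0.28, ¬rated=1−0.06=0.94; AND[min(a, b)] → w = 0.28
R5 (z=16.3): rated=0.06, low=0.33, nominal=0.70; AND[min(a, b)] → w = 0.06
Weighted average = (0.06·21.0 + 0.28·24.0 + 0.28·-17.1 + 0.28·-11.0 + 0.06·16.3) / (0.06 + 0.28 + 0.28 + 0.28 + 0.06)
  = 1.0900 / 0.9600 = 1.14

1.14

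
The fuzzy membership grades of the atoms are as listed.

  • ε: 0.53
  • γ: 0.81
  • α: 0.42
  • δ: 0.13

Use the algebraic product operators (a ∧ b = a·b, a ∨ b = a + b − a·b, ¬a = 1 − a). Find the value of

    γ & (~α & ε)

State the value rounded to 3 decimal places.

~α = 1 − 0.4200 = 0.5800
~α & ε = a·b on (0.5800, 0.5300) = 0.3074
γ & (~α & ε) = a·b on (0.8100, 0.3074) = 0.2490

0.249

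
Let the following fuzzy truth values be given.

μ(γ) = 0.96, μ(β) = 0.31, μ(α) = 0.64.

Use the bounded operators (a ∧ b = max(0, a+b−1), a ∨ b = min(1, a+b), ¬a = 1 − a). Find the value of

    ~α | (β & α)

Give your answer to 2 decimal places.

0.36

~α = 1 − 0.64 = 0.36
β & α = max(0, a+b−1) on (0.31, 0.64) = 0.00
~α | (β & α) = min(1, a+b) on (0.36, 0.00) = 0.36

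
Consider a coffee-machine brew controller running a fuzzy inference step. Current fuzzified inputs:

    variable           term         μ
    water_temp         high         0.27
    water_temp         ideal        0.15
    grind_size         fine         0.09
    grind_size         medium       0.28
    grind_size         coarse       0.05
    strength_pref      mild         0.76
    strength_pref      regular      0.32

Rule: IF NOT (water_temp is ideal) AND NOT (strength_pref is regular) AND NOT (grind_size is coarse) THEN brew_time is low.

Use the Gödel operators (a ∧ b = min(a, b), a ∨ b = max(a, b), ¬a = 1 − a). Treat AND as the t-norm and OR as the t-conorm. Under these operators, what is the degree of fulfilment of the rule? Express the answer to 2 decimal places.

firing strength: ¬ideal=1−0.15=0.85, ¬regular=1−0.32=0.68, ¬coarse=1−0.05=0.95; AND[min(a, b)] → w = 0.68

0.68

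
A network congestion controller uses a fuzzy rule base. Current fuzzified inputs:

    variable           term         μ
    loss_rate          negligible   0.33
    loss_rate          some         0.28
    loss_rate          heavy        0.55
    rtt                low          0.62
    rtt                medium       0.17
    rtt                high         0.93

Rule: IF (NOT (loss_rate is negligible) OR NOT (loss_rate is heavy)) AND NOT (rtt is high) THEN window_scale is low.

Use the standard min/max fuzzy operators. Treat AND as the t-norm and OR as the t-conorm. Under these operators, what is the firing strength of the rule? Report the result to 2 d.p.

0.07

firing strength: (¬negligible=1−0.33=0.67 OR ¬heavy=1−0.55=0.45) = 0.67; AND[min(a, b)] with ¬high=1−0.93=0.07 → w = 0.07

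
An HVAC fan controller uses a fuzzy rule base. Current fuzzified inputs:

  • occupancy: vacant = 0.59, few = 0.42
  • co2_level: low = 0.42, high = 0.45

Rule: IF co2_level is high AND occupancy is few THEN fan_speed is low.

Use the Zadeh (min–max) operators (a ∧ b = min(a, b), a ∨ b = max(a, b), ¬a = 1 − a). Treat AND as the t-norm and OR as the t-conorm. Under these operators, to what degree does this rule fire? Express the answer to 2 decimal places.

0.42

firing strength: high=0.45, few=0.42; AND[min(a, b)] → w = 0.42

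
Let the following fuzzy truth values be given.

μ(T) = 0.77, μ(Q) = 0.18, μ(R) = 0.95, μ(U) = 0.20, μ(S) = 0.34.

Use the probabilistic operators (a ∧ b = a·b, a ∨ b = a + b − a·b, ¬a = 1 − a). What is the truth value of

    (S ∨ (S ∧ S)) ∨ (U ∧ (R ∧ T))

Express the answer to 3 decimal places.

0.502

S ∧ S = a·b on (0.3400, 0.3400) = 0.1156
S ∨ (S ∧ S) = a + b − a·b on (0.3400, 0.1156) = 0.4163
R ∧ T = a·b on (0.9500, 0.7700) = 0.7315
U ∧ (R ∧ T) = a·b on (0.2000, 0.7315) = 0.1463
(S ∨ (S ∧ S)) ∨ (U ∧ (R ∧ T)) = a + b − a·b on (0.4163, 0.1463) = 0.5017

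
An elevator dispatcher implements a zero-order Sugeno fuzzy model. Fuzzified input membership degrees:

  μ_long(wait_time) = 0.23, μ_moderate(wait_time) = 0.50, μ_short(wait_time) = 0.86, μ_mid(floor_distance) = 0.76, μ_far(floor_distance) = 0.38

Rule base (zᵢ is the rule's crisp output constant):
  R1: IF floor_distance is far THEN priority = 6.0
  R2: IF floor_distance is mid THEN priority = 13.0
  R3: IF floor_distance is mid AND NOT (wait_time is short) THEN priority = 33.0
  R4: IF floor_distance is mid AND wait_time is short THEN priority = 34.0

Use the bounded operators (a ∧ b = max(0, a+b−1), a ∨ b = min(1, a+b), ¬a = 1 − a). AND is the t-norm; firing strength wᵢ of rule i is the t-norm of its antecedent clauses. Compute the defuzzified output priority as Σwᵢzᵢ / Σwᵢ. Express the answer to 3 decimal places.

R1 (z=6.0): far=0.38 → w = 0.38
R2 (z=13.0): mid=0.76 → w = 0.76
R3 (z=33.0): mid=0.76, ¬short=1−0.86=0.14; AND[max(0, a+b−1)] → w = 0.00
R4 (z=34.0): mid=0.76, short=0.86; AND[max(0, a+b−1)] → w = 0.62
Weighted average = (0.38·6.0 + 0.76·13.0 + 0.00·33.0 + 0.62·34.0) / (0.38 + 0.76 + 0.00 + 0.62)
  = 33.2400 / 1.7600 = 18.886

18.886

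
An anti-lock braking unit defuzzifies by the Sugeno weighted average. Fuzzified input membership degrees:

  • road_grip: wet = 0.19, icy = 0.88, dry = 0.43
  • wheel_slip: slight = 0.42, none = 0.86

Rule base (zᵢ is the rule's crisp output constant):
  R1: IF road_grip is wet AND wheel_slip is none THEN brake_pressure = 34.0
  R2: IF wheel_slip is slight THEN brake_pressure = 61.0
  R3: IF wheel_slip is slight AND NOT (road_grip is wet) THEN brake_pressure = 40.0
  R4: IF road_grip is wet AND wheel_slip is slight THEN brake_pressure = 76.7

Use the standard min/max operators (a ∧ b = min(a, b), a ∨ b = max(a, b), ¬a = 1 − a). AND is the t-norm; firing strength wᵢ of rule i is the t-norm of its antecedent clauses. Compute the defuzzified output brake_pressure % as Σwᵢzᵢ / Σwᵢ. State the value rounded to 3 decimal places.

R1 (z=34.0): wet=0.19, none=0.86; AND[min(a, b)] → w = 0.19
R2 (z=61.0): slight=0.42 → w = 0.42
R3 (z=40.0): slight=0.42, ¬wet=1−0.19=0.81; AND[min(a, b)] → w = 0.42
R4 (z=76.7): wet=0.19, slight=0.42; AND[min(a, b)] → w = 0.19
Weighted average = (0.19·34.0 + 0.42·61.0 + 0.42·40.0 + 0.19·76.7) / (0.19 + 0.42 + 0.42 + 0.19)
  = 63.4530 / 1.2200 = 52.011

52.011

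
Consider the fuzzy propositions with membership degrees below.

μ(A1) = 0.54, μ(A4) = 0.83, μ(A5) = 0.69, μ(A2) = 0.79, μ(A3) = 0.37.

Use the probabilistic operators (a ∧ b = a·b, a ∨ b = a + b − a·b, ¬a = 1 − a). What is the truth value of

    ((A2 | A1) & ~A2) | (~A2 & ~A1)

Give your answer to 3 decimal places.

0.268

A2 | A1 = a + b − a·b on (0.7900, 0.5400) = 0.9034
~A2 = 1 − 0.7900 = 0.2100
(A2 | A1) & ~A2 = a·b on (0.9034, 0.2100) = 0.1897
~A2 = 1 − 0.7900 = 0.2100
~A1 = 1 − 0.5400 = 0.4600
~A2 & ~A1 = a·b on (0.2100, 0.4600) = 0.0966
((A2 | A1) & ~A2) | (~A2 & ~A1) = a + b − a·b on (0.1897, 0.0966) = 0.2680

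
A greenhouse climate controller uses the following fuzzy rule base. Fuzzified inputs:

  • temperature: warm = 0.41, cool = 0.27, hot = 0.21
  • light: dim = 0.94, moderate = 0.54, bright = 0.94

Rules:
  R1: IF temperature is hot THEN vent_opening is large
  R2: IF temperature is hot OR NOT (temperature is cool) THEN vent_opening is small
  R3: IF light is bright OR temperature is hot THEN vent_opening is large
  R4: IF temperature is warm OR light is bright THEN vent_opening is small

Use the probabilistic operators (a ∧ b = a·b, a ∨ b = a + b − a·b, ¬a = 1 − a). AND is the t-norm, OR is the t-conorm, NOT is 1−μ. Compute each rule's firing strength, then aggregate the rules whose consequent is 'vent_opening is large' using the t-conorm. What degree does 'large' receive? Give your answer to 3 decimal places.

0.963

R1: hot=0.21 → w = 0.2100
R2: hot=0.21, ¬cool=1−0.27=0.73; OR[a + b − a·b] → w = 0.7867
R3: bright=0.94, hot=0.21; OR[a + b − a·b] → w = 0.9526
R4: warm=0.41, bright=0.94; OR[a + b − a·b] → w = 0.9646
Rules with consequent 'large': {R1, R3} → strengths 0.2100, 0.9526
Aggregate via t-conorm [a + b − a·b]: 0.9626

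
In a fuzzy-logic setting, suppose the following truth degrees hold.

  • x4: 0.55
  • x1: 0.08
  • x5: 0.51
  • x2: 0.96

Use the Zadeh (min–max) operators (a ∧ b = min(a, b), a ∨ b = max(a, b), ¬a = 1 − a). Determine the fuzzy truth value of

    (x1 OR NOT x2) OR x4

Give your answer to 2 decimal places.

0.55

NOT x2 = 1 − 0.96 = 0.04
x1 OR NOT x2 = max(a, b) on (0.08, 0.04) = 0.08
(x1 OR NOT x2) OR x4 = max(a, b) on (0.08, 0.55) = 0.55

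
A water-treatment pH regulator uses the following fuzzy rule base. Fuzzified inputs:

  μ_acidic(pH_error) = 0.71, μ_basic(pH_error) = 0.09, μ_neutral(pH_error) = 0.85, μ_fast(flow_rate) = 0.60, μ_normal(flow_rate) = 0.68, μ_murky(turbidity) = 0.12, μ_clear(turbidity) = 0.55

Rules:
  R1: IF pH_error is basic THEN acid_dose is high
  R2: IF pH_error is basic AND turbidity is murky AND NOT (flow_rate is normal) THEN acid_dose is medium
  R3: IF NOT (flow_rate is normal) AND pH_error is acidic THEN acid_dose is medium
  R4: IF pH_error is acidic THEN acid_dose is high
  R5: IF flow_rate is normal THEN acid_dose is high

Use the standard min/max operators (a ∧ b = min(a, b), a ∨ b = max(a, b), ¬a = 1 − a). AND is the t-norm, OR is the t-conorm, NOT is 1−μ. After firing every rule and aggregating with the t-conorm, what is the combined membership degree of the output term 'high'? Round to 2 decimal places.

0.71

R1: basic=0.09 → w = 0.09
R2: basic=0.09, murky=0.12, ¬normal=1−0.68=0.32; AND[min(a, b)] → w = 0.09
R3: ¬normal=1−0.68=0.32, acidic=0.71; AND[min(a, b)] → w = 0.32
R4: acidic=0.71 → w = 0.71
R5: normal=0.68 → w = 0.68
Rules with consequent 'high': {R1, R4, R5} → strengths 0.09, 0.71, 0.68
Aggregate via t-conorm [max(a, b)]: 0.71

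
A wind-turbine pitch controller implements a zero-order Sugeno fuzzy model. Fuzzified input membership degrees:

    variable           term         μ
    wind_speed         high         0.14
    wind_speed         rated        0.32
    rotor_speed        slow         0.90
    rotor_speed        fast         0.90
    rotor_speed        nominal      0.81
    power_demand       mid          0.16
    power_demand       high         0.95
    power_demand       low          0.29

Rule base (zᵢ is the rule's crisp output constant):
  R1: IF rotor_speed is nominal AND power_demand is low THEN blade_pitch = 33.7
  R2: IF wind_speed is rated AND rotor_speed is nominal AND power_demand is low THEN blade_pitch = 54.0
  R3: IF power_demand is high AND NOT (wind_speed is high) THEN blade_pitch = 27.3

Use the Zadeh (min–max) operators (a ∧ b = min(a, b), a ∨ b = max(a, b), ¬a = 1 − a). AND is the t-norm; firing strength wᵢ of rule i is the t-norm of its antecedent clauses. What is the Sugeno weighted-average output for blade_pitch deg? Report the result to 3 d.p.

33.966

R1 (z=33.7): nominal=0.81, low=0.29; AND[min(a, b)] → w = 0.29
R2 (z=54.0): rated=0.32, nominal=0.81, low=0.29; AND[min(a, b)] → w = 0.29
R3 (z=27.3): high=0.95, ¬high=1−0.14=0.86; AND[min(a, b)] → w = 0.86
Weighted average = (0.29·33.7 + 0.29·54.0 + 0.86·27.3) / (0.29 + 0.29 + 0.86)
  = 48.9110 / 1.4400 = 33.966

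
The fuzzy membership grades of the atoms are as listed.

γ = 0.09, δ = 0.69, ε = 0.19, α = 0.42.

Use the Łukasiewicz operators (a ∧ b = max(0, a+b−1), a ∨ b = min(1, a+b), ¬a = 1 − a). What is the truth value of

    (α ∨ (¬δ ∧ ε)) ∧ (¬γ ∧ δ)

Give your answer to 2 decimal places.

¬δ = 1 − 0.69 = 0.31
¬δ ∧ ε = max(0, a+b−1) on (0.31, 0.19) = 0.00
α ∨ (¬δ ∧ ε) = min(1, a+b) on (0.42, 0.00) = 0.42
¬γ = 1 − 0.09 = 0.91
¬γ ∧ δ = max(0, a+b−1) on (0.91, 0.69) = 0.60
(α ∨ (¬δ ∧ ε)) ∧ (¬γ ∧ δ) = max(0, a+b−1) on (0.42, 0.60) = 0.02

0.02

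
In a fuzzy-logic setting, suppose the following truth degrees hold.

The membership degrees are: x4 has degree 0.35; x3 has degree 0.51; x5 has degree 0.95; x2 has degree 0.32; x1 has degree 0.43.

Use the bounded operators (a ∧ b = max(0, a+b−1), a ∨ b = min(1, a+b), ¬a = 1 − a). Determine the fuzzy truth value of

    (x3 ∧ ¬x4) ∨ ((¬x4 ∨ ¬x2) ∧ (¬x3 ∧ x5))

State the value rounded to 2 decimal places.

0.60

¬x4 = 1 − 0.35 = 0.65
x3 ∧ ¬x4 = max(0, a+b−1) on (0.51, 0.65) = 0.16
¬x4 = 1 − 0.35 = 0.65
¬x2 = 1 − 0.32 = 0.68
¬x4 ∨ ¬x2 = min(1, a+b) on (0.65, 0.68) = 1.00
¬x3 = 1 − 0.51 = 0.49
¬x3 ∧ x5 = max(0, a+b−1) on (0.49, 0.95) = 0.44
(¬x4 ∨ ¬x2) ∧ (¬x3 ∧ x5) = max(0, a+b−1) on (1.00, 0.44) = 0.44
(x3 ∧ ¬x4) ∨ ((¬x4 ∨ ¬x2) ∧ (¬x3 ∧ x5)) = min(1, a+b) on (0.16, 0.44) = 0.60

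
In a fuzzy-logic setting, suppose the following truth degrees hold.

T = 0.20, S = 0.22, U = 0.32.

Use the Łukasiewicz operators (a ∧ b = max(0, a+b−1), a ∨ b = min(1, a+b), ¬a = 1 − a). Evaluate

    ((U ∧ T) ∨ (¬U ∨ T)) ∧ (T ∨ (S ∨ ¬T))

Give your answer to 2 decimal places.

U ∧ T = max(0, a+b−1) on (0.32, 0.20) = 0.00
¬U = 1 − 0.32 = 0.68
¬U ∨ T = min(1, a+b) on (0.68, 0.20) = 0.88
(U ∧ T) ∨ (¬U ∨ T) = min(1, a+b) on (0.00, 0.88) = 0.88
¬T = 1 − 0.20 = 0.80
S ∨ ¬T = min(1, a+b) on (0.22, 0.80) = 1.00
T ∨ (S ∨ ¬T) = min(1, a+b) on (0.20, 1.00) = 1.00
((U ∧ T) ∨ (¬U ∨ T)) ∧ (T ∨ (S ∨ ¬T)) = max(0, a+b−1) on (0.88, 1.00) = 0.88

0.88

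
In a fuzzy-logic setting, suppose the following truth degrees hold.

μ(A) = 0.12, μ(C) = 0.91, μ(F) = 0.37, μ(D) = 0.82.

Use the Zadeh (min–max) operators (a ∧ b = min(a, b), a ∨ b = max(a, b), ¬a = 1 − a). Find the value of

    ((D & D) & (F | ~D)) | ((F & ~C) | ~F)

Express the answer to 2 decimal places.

D & D = min(a, b) on (0.82, 0.82) = 0.82
~D = 1 − 0.82 = 0.18
F | ~D = max(a, b) on (0.37, 0.18) = 0.37
(D & D) & (F | ~D) = min(a, b) on (0.82, 0.37) = 0.37
~C = 1 − 0.91 = 0.09
F & ~C = min(a, b) on (0.37, 0.09) = 0.09
~F = 1 − 0.37 = 0.63
(F & ~C) | ~F = max(a, b) on (0.09, 0.63) = 0.63
((D & D) & (F | ~D)) | ((F & ~C) | ~F) = max(a, b) on (0.37, 0.63) = 0.63

0.63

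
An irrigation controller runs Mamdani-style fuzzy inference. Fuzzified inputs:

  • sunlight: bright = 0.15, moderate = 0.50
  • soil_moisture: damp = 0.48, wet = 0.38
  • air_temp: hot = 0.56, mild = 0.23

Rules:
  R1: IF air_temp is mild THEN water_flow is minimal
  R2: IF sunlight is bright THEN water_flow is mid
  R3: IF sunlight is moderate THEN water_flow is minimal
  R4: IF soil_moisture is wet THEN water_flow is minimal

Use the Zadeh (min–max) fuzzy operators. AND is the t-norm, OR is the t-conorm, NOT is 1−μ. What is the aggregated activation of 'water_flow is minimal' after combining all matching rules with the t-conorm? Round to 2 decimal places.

0.50

R1: mild=0.23 → w = 0.23
R2: bright=0.15 → w = 0.15
R3: moderate=0.50 → w = 0.50
R4: wet=0.38 → w = 0.38
Rules with consequent 'minimal': {R1, R3, R4} → strengths 0.23, 0.50, 0.38
Aggregate via t-conorm [max(a, b)]: 0.50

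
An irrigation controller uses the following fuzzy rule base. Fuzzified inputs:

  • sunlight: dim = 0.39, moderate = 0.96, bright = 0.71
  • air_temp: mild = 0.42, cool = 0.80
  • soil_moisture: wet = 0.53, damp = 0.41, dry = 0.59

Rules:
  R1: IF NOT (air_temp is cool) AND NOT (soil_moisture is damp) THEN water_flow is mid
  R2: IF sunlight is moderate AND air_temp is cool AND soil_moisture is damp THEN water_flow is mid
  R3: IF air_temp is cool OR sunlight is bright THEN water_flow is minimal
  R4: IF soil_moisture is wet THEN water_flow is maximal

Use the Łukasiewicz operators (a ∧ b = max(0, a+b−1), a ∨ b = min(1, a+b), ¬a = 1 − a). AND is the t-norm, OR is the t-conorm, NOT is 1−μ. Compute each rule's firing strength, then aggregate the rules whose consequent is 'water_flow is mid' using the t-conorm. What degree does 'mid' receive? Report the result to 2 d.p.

0.17

R1: ¬cool=1−0.80=0.20, ¬damp=1−0.41=0.59; AND[max(0, a+b−1)] → w = 0.00
R2: moderate=0.96, cool=0.80, damp=0.41; AND[max(0, a+b−1)] → w = 0.17
R3: cool=0.80, bright=0.71; OR[min(1, a+b)] → w = 1.00
R4: wet=0.53 → w = 0.53
Rules with consequent 'mid': {R1, R2} → strengths 0.00, 0.17
Aggregate via t-conorm [min(1, a+b)]: 0.17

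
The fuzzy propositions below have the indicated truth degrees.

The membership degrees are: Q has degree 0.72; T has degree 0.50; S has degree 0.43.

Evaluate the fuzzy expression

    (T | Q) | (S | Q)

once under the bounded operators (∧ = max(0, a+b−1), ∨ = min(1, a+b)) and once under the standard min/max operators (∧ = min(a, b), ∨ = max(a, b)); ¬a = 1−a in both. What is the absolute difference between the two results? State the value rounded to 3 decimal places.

Under bounded:
  T | Q = min(1, a+b) on (0.50, 0.72) = 1.00
  S | Q = min(1, a+b) on (0.43, 0.72) = 1.00
  (T | Q) | (S | Q) = min(1, a+b) on (1.00, 1.00) = 1.00
  → value = 1.0000
Under standard min/max:
  T | Q = max(a, b) on (0.50, 0.72) = 0.72
  S | Q = max(a, b) on (0.43, 0.72) = 0.72
  (T | Q) | (S | Q) = max(a, b) on (0.72, 0.72) = 0.72
  → value = 0.7200
|1.0000 − 0.7200| = 0.280

0.280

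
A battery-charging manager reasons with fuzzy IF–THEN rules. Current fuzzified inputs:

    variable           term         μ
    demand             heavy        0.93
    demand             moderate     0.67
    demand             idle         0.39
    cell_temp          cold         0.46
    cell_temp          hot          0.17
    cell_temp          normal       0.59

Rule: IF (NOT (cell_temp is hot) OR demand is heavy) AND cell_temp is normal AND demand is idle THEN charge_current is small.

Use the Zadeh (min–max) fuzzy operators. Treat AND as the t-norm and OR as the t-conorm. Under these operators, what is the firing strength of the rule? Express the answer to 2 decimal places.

0.39

firing strength: (¬hot=1−0.17=0.83 OR heavy=0.93) = 0.93; AND[min(a, b)] with normal=0.59, idle=0.39 → w = 0.39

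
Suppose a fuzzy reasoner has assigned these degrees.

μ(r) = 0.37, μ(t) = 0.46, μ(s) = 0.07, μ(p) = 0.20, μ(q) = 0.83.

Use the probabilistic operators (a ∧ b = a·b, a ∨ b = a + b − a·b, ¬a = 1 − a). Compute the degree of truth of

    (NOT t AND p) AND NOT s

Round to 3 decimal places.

NOT t = 1 − 0.4600 = 0.5400
NOT t AND p = a·b on (0.5400, 0.2000) = 0.1080
NOT s = 1 − 0.0700 = 0.9300
(NOT t AND p) AND NOT s = a·b on (0.1080, 0.9300) = 0.1004

0.100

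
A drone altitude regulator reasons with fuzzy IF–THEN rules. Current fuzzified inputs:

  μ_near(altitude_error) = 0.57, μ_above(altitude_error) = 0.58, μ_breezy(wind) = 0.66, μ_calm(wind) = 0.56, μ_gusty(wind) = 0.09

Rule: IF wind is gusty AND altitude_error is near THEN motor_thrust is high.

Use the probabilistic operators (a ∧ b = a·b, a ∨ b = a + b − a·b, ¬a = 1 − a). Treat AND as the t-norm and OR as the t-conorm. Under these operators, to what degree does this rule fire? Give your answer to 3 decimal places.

firing strength: gusty=0.09, near=0.57; AND[a·b] → w = 0.0513

0.051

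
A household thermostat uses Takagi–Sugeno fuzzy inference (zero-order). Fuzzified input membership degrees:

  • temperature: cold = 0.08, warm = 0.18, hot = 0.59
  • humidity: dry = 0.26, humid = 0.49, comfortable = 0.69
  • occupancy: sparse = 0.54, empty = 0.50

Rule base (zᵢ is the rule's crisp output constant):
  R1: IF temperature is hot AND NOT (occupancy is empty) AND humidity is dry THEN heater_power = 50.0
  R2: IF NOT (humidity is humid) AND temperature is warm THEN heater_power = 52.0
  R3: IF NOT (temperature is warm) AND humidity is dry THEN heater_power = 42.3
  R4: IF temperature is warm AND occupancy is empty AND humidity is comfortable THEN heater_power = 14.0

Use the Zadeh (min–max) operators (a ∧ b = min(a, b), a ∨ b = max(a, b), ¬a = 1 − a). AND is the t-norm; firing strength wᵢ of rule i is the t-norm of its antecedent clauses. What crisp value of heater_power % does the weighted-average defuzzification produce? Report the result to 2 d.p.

40.77

R1 (z=50.0): hot=0.59, ¬empty=1−0.50=0.50, dry=0.26; AND[min(a, b)] → w = 0.26
R2 (z=52.0): ¬humid=1−0.49=0.51, warm=0.18; AND[min(a, b)] → w = 0.18
R3 (z=42.3): ¬warm=1−0.18=0.82, dry=0.26; AND[min(a, b)] → w = 0.26
R4 (z=14.0): warm=0.18, empty=0.50, comfortable=0.69; AND[min(a, b)] → w = 0.18
Weighted average = (0.26·50.0 + 0.18·52.0 + 0.26·42.3 + 0.18·14.0) / (0.26 + 0.18 + 0.26 + 0.18)
  = 35.8780 / 0.8800 = 40.77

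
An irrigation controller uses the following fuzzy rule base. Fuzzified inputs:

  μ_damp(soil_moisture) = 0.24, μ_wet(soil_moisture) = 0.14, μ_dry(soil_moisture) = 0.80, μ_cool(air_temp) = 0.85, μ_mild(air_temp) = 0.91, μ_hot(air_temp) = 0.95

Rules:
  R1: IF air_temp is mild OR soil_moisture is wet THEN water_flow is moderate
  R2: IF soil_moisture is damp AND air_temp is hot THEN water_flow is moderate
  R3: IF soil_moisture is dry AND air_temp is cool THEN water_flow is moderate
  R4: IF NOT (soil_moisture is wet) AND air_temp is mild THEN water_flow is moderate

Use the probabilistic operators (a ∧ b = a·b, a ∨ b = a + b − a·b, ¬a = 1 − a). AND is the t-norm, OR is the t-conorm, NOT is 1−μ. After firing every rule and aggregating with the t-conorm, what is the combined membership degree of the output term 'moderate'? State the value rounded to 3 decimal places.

R1: mild=0.91, wet=0.14; OR[a + b − a·b] → w = 0.9226
R2: damp=0.24, hot=0.95; AND[a·b] → w = 0.2280
R3: dry=0.80, cool=0.85; AND[a·b] → w = 0.6800
R4: ¬wet=1−0.14=0.86, mild=0.91; AND[a·b] → w = 0.7826
Rules with consequent 'moderate': {R1, R2, R3, R4} → strengths 0.9226, 0.2280, 0.6800, 0.7826
Aggregate via t-conorm [a + b − a·b]: 0.9958

0.996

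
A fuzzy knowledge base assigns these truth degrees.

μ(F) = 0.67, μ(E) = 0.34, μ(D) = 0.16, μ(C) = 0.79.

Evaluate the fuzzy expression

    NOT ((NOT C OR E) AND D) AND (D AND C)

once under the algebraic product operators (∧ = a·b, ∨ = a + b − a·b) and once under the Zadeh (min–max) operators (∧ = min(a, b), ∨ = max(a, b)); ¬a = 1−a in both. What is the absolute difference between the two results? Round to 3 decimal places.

0.043

Under algebraic product:
  NOT C = 1 − 0.7900 = 0.2100
  NOT C OR E = a + b − a·b on (0.2100, 0.3400) = 0.4786
  (NOT C OR E) AND D = a·b on (0.4786, 0.1600) = 0.0766
  NOT ((NOT C OR E) AND D) = 1 − 0.0766 = 0.9234
  D AND C = a·b on (0.1600, 0.7900) = 0.1264
  NOT ((NOT C OR E) AND D) AND (D AND C) = a·b on (0.9234, 0.1264) = 0.1167
  → value = 0.1167
Under Zadeh (min–max):
  NOT C = 1 − 0.79 = 0.21
  NOT C OR E = max(a, b) on (0.21, 0.34) = 0.34
  (NOT C OR E) AND D = min(a, b) on (0.34, 0.16) = 0.16
  NOT ((NOT C OR E) AND D) = 1 − 0.16 = 0.84
  D AND C = min(a, b) on (0.16, 0.79) = 0.16
  NOT ((NOT C OR E) AND D) AND (D AND C) = min(a, b) on (0.84, 0.16) = 0.16
  → value = 0.1600
|0.1167 − 0.1600| = 0.043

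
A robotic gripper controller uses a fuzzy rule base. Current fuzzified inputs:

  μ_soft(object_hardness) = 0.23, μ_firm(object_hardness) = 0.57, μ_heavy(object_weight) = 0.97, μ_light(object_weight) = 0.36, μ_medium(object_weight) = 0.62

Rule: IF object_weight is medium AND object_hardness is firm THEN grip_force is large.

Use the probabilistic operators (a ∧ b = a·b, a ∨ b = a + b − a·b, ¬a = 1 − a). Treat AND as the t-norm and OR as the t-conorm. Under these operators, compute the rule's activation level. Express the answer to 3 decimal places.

0.353

firing strength: medium=0.62, firm=0.57; AND[a·b] → w = 0.3534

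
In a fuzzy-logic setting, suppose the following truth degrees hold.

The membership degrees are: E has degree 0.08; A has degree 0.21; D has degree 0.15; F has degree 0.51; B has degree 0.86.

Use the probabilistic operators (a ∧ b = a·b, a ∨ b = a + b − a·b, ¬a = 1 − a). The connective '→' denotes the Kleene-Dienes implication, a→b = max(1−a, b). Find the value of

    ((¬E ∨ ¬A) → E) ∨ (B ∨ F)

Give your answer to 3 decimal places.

0.937

¬E = 1 − 0.0800 = 0.9200
¬A = 1 − 0.2100 = 0.7900
¬E ∨ ¬A = a + b − a·b on (0.9200, 0.7900) = 0.9832
(¬E ∨ ¬A) → E  [Kleene-Dienes: max(1−a, b)] with a=0.9832, b=0.0800 → 0.0800
B ∨ F = a + b − a·b on (0.8600, 0.5100) = 0.9314
((¬E ∨ ¬A) → E) ∨ (B ∨ F) = a + b − a·b on (0.0800, 0.9314) = 0.9369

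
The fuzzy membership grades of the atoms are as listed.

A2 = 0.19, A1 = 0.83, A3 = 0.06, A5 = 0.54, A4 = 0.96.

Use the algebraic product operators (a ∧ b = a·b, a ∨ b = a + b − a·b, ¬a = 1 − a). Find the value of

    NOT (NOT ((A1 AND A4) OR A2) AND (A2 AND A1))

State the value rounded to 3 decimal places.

A1 AND A4 = a·b on (0.8300, 0.9600) = 0.7968
(A1 AND A4) OR A2 = a + b − a·b on (0.7968, 0.1900) = 0.8354
NOT ((A1 AND A4) OR A2) = 1 − 0.8354 = 0.1646
A2 AND A1 = a·b on (0.1900, 0.8300) = 0.1577
NOT ((A1 AND A4) OR A2) AND (A2 AND A1) = a·b on (0.1646, 0.1577) = 0.0260
NOT (NOT ((A1 AND A4) OR A2) AND (A2 AND A1)) = 1 − 0.0260 = 0.9740

0.974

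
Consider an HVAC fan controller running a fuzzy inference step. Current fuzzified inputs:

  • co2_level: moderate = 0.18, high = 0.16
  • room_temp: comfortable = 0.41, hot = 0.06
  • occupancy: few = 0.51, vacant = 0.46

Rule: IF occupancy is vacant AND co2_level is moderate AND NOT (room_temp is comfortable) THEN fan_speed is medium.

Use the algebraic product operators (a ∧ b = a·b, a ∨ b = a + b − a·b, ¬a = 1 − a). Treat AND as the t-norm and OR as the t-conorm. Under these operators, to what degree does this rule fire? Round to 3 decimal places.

0.049

firing strength: vacant=0.46, moderate=0.18, ¬comfortable=1−0.41=0.59; AND[a·b] → w = 0.0489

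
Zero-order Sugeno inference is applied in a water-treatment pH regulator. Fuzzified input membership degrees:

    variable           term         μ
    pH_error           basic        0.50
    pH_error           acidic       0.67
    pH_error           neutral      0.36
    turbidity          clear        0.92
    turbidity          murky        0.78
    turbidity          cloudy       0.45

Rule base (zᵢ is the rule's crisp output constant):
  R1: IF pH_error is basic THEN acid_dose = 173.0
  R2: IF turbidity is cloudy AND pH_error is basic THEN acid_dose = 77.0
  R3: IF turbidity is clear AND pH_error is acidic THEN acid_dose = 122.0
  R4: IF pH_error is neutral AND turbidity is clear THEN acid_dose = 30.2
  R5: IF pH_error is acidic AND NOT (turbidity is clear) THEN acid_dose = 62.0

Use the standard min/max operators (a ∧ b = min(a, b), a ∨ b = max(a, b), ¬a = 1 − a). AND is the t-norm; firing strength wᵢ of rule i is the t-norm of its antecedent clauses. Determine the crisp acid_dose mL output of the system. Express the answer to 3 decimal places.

106.176

R1 (z=173.0): basic=0.50 → w = 0.50
R2 (z=77.0): cloudy=0.45, basic=0.50; AND[min(a, b)] → w = 0.45
R3 (z=122.0): clear=0.92, acidic=0.67; AND[min(a, b)] → w = 0.67
R4 (z=30.2): neutral=0.36, clear=0.92; AND[min(a, b)] → w = 0.36
R5 (z=62.0): acidic=0.67, ¬clear=1−0.92=0.08; AND[min(a, b)] → w = 0.08
Weighted average = (0.50·173.0 + 0.45·77.0 + 0.67·122.0 + 0.36·30.2 + 0.08·62.0) / (0.50 + 0.45 + 0.67 + 0.36 + 0.08)
  = 218.7220 / 2.0600 = 106.176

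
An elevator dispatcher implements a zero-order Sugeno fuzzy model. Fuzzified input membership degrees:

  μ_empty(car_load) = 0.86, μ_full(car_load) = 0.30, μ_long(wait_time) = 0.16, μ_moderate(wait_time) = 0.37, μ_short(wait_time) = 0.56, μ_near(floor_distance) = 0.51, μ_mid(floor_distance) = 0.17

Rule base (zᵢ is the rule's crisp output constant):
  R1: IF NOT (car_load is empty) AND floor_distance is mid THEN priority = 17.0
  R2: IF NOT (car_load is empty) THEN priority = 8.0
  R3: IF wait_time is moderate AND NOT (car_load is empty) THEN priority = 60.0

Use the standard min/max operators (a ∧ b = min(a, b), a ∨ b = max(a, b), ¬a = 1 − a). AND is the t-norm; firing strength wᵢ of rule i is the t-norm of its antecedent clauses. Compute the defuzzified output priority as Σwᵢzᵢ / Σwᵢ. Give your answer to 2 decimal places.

R1 (z=17.0): ¬empty=1−0.86=0.14, mid=0.17; AND[min(a, b)] → w = 0.14
R2 (z=8.0): ¬empty=1−0.86=0.14 → w = 0.14
R3 (z=60.0): moderate=0.37, ¬empty=1−0.86=0.14; AND[min(a, b)] → w = 0.14
Weighted average = (0.14·17.0 + 0.14·8.0 + 0.14·60.0) / (0.14 + 0.14 + 0.14)
  = 11.9000 / 0.4200 = 28.33

28.33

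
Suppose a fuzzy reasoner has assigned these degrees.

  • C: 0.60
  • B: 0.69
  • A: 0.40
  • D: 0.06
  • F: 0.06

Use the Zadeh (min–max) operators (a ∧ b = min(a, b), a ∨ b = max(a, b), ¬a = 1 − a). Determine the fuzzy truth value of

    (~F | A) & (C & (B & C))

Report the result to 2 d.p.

0.60

~F = 1 − 0.06 = 0.94
~F | A = max(a, b) on (0.94, 0.40) = 0.94
B & C = min(a, b) on (0.69, 0.60) = 0.60
C & (B & C) = min(a, b) on (0.60, 0.60) = 0.60
(~F | A) & (C & (B & C)) = min(a, b) on (0.94, 0.60) = 0.60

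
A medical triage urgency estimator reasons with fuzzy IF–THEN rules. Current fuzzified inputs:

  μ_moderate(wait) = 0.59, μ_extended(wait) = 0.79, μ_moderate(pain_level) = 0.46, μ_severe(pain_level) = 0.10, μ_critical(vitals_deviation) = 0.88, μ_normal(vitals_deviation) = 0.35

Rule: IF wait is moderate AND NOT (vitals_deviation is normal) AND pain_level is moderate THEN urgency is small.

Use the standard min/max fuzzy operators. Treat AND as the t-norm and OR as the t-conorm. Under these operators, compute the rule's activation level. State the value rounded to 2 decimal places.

0.46

firing strength: moderate=0.59, ¬normal=1−0.35=0.65, moderate=0.46; AND[min(a, b)] → w = 0.46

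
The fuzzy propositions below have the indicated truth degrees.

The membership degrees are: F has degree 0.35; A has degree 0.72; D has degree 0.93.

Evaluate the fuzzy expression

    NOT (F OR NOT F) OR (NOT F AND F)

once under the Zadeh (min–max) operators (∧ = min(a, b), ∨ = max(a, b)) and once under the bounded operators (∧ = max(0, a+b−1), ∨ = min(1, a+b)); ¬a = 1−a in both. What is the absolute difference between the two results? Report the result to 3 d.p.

0.350

Under Zadeh (min–max):
  NOT F = 1 − 0.35 = 0.65
  F OR NOT F = max(a, b) on (0.35, 0.65) = 0.65
  NOT (F OR NOT F) = 1 − 0.65 = 0.35
  NOT F = 1 − 0.35 = 0.65
  NOT F AND F = min(a, b) on (0.65, 0.35) = 0.35
  NOT (F OR NOT F) OR (NOT F AND F) = max(a, b) on (0.35, 0.35) = 0.35
  → value = 0.3500
Under bounded:
  NOT F = 1 − 0.35 = 0.65
  F OR NOT F = min(1, a+b) on (0.35, 0.65) = 1.00
  NOT (F OR NOT F) = 1 − 1.00 = 0.00
  NOT F = 1 − 0.35 = 0.65
  NOT F AND F = max(0, a+b−1) on (0.65, 0.35) = 0.00
  NOT (F OR NOT F) OR (NOT F AND F) = min(1, a+b) on (0.00, 0.00) = 0.00
  → value = 0.0000
|0.3500 − 0.0000| = 0.350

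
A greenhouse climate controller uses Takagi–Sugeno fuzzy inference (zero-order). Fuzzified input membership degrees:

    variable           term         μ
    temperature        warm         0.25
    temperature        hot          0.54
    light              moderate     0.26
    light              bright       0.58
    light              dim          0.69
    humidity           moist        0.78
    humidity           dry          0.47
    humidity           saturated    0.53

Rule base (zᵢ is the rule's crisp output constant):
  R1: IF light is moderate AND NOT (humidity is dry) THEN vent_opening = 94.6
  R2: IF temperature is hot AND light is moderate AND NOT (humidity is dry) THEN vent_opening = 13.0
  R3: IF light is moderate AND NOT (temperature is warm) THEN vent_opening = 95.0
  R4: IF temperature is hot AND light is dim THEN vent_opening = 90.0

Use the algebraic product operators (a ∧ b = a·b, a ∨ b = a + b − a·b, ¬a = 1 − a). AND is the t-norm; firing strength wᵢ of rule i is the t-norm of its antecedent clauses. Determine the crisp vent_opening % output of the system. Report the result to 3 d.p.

84.716

R1 (z=94.6): moderate=0.26, ¬dry=1−0.47=0.53; AND[a·b] → w = 0.1378
R2 (z=13.0): hot=0.54, moderate=0.26, ¬dry=1−0.47=0.53; AND[a·b] → w = 0.0744
R3 (z=95.0): moderate=0.26, ¬warm=1−0.25=0.75; AND[a·b] → w = 0.1950
R4 (z=90.0): hot=0.54, dim=0.69; AND[a·b] → w = 0.3726
Weighted average = (0.1378·94.6 + 0.0744·13.0 + 0.1950·95.0 + 0.3726·90.0) / (0.1378 + 0.0744 + 0.1950 + 0.3726)
  = 66.0622 / 0.7798 = 84.716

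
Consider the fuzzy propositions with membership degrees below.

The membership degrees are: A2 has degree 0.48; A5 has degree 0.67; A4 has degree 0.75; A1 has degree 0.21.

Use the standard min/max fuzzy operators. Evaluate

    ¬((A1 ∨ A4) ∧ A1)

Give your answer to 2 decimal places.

A1 ∨ A4 = max(a, b) on (0.21, 0.75) = 0.75
(A1 ∨ A4) ∧ A1 = min(a, b) on (0.75, 0.21) = 0.21
¬((A1 ∨ A4) ∧ A1) = 1 − 0.21 = 0.79

0.79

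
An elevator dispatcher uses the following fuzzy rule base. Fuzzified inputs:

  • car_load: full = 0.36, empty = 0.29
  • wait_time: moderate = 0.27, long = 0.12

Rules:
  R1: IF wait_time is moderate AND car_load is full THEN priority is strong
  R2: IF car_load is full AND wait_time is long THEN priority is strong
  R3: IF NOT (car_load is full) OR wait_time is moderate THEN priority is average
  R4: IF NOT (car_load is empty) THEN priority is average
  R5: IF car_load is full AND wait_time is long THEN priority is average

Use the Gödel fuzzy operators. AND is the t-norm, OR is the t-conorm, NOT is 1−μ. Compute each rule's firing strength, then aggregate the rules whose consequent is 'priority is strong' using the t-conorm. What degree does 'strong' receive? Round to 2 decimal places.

0.27

R1: moderate=0.27, full=0.36; AND[min(a, b)] → w = 0.27
R2: full=0.36, long=0.12; AND[min(a, b)] → w = 0.12
R3: ¬full=1−0.36=0.64, moderate=0.27; OR[max(a, b)] → w = 0.64
R4: ¬empty=1−0.29=0.71 → w = 0.71
R5: full=0.36, long=0.12; AND[min(a, b)] → w = 0.12
Rules with consequent 'strong': {R1, R2} → strengths 0.27, 0.12
Aggregate via t-conorm [max(a, b)]: 0.27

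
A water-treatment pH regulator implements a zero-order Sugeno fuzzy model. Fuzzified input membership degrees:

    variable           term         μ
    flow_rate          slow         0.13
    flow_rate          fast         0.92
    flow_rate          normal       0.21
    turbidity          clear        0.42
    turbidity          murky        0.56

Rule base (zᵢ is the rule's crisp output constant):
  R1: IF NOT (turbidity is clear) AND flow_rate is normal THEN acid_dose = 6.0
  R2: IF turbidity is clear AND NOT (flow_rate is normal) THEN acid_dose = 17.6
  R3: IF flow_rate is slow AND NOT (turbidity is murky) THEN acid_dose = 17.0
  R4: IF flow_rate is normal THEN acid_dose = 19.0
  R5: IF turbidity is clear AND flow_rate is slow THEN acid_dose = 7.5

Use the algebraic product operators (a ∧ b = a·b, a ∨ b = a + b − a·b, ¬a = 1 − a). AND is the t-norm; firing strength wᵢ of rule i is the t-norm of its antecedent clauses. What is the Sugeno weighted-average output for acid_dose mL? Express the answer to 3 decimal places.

15.402

R1 (z=6.0): ¬clear=1−0.42=0.58, normal=0.21; AND[a·b] → w = 0.1218
R2 (z=17.6): clear=0.42, ¬normal=1−0.21=0.79; AND[a·b] → w = 0.3318
R3 (z=17.0): slow=0.13, ¬murky=1−0.56=0.44; AND[a·b] → w = 0.0572
R4 (z=19.0): normal=0.21 → w = 0.2100
R5 (z=7.5): clear=0.42, slow=0.13; AND[a·b] → w = 0.0546
Weighted average = (0.1218·6.0 + 0.3318·17.6 + 0.0572·17.0 + 0.2100·19.0 + 0.0546·7.5) / (0.1218 + 0.3318 + 0.0572 + 0.2100 + 0.0546)
  = 11.9424 / 0.7754 = 15.402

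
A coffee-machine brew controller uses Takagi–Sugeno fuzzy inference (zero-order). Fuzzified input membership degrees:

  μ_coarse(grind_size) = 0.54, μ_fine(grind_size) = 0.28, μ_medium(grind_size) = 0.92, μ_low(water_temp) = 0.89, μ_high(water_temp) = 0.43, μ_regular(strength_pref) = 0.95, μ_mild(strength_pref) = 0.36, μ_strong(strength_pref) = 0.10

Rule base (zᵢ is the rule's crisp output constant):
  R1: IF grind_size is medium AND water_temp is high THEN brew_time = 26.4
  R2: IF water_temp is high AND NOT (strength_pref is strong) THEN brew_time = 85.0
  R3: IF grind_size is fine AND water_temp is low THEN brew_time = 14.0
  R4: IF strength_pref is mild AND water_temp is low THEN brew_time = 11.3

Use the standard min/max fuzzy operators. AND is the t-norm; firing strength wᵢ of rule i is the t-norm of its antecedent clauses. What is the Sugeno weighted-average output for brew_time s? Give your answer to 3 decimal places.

R1 (z=26.4): medium=0.92, high=0.43; AND[min(a, b)] → w = 0.43
R2 (z=85.0): high=0.43, ¬strong=1−0.10=0.90; AND[min(a, b)] → w = 0.43
R3 (z=14.0): fine=0.28, low=0.89; AND[min(a, b)] → w = 0.28
R4 (z=11.3): mild=0.36, low=0.89; AND[min(a, b)] → w = 0.36
Weighted average = (0.43·26.4 + 0.43·85.0 + 0.28·14.0 + 0.36·11.3) / (0.43 + 0.43 + 0.28 + 0.36)
  = 55.8900 / 1.5000 = 37.260

37.260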